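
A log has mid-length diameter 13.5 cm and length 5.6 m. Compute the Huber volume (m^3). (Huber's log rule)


Huber: V = Am * L,  Am = pi*(Dm/200)^2
Am = pi*(13.5/200)^2 = 0.014314 m^2
V = 0.014314*5.6 = 0.0802 m^3

0.0802


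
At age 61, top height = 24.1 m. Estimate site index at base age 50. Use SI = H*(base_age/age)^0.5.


Formula: SI = H_dom * (base_age / age)^0.5
Age ratio = 50 / 61 = 0.81967
sqrt(age_ratio) = 0.90536
SI = 24.1 * 0.90536 = 21.8 m

21.8


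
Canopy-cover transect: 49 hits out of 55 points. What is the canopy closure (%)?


Formula: Canopy closure = covered points / total points * 100
Closure = 49 / 55 * 100
Closure = 0.8909 * 100 = 89.1%

89.1


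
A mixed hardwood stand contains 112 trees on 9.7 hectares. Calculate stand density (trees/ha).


Formula: Stand Density = N_trees / Area_ha
Density = 112 trees / 9.7 ha
Density = 12 trees/ha

12


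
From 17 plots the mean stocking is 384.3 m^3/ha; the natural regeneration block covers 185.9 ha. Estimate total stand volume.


Formula: Total Volume = Mean Volume per ha * Total Area
Total Volume = 384.3 m^3/ha * 185.9 ha
Total Volume = 71441 m^3

71441


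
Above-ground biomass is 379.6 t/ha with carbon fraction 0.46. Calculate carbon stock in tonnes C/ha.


Formula: Carbon Stock = Biomass * Carbon Fraction
C = 379.6 t/ha * 0.46
C = 174.6 t C/ha

174.6


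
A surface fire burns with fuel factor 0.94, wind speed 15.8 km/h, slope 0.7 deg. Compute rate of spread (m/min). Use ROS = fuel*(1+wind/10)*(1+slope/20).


Formula: ROS = fuel * (1 + wind/10) * (1 + slope/20)
Wind factor = 1 + 15.8/10 = 2.58
Slope factor = 1 + 0.7/20 = 1.035
ROS = 0.94 * 2.58 * 1.035 = 2.51 m/min

2.51


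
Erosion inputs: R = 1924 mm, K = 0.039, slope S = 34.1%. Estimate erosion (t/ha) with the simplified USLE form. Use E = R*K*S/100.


Formula: E = R * K * S / 100  (simplified USLE)
R * K = 1924 * 0.039 = 75.036
E = 75.036 * 34.1 / 100 = 25.59 t/ha

25.59


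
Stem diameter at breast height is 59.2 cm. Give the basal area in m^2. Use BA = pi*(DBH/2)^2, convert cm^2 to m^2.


Formula: BA = pi * (DBH/2)^2 / 10000  (cm^2 to m^2)
Radius = DBH/2 = 59.2/2 = 29.6 cm
BA = pi * 29.6^2 / 10000
   = 2752.5378 cm^2 / 10000
   = 0.2753 m^2

0.2753


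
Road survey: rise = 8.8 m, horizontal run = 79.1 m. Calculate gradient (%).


Formula: Gradient = rise / run * 100
Gradient = 8.8 / 79.1 * 100 = 11.1%

11.1


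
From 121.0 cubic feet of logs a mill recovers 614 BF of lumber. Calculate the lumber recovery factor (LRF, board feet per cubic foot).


Formula: LRF = Lumber Output (BF) / Log Input (ft^3)
LRF = 614 BF / 121.0 ft^3
LRF = 5.07 BF/ft^3

5.07


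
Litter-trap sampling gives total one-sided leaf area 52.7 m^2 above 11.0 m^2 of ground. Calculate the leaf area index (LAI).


Formula: LAI = total leaf area / ground area  (dimensionless)
LAI = 52.7 m^2 / 11.0 m^2
LAI = 4.79

4.79


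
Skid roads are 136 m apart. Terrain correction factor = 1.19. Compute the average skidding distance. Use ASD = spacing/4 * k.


Formula: ASD = (spacing / 4) * correction
Uncorrected distance = spacing / 4 = 136 / 4 = 34 m
ASD = 34 * 1.19 = 40 m

40


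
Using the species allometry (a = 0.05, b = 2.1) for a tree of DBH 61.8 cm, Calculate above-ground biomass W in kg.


Formula: W = a * DBH^b  (allometric power law)
DBH^b = 61.8^2.1 = 5768.6714
W = 0.05 * 5768.6714 = 288.4 kg

288.4


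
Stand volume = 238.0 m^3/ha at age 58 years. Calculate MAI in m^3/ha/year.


Formula: MAI = Total Volume / Stand Age
MAI = 238.0 m^3/ha / 58 years
MAI = 4.1 m^3/ha/year

4.1


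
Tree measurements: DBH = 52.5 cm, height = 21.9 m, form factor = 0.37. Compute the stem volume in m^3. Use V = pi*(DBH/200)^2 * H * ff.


Formula: V = pi * (DBH/200)^2 * H * ff
Radius = DBH/200 = 52.5/200 = 0.2625 m
Radius^2 = 0.2625^2 = 0.06890625 m^2
V = pi * 0.06890625 * 21.9 * 0.37
V = 1.754 m^3

1.754


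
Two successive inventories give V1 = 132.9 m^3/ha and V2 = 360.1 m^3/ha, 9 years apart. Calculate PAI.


Formula: PAI = (V_T2 - V_T1) / (T2 - T1)
Volume increment = 360.1 - 132.9 = 227.2 m^3/ha
PAI = 227.2 / 9 = 25.24 m^3/ha/year

25.24


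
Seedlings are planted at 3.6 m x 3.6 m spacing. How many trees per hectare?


Formula: TPH = 10000 m^2/ha / (spacing_x * spacing_y)
Area per tree = 3.6 m * 3.6 m = 12.96 m^2
TPH = 10000 / 12.96 = 772 trees/ha

772


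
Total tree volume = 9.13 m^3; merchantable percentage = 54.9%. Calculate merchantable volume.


Formula: MV = V_total * (merchantable_pct / 100)
Merchantable fraction = 54.9% / 100 = 0.549
MV = 9.13 m^3 * 0.549 = 5.012 m^3

5.012


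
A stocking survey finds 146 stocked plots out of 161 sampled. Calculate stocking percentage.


Formula: Stocking % = stocked plots / total plots * 100
Stocking = 146 / 161 * 100
Stocking = 0.9068 * 100 = 90.7%

90.7


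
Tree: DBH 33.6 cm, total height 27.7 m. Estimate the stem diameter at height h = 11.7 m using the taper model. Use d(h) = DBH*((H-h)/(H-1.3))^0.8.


Taper: d(h) = DBH * ((H - h) / (H - 1.3))^0.8
Numerator = H - h = 27.7 - 11.7 = 16.0 m
Denominator = H - 1.3 = 27.7 - 1.3 = 26.4 m
Ratio = 16.0 / 26.4 = 0.60606
d = 33.6 * 0.60606^0.8 = 22.5 cm

22.5


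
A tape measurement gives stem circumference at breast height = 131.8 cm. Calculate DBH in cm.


Formula: DBH = C / pi
DBH = 131.8 / pi
pi = 3.14159...
DBH = 42.0 cm

42.0


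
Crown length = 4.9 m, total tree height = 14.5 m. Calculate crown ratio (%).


Formula: Crown Ratio = (Crown Length / Total Height) * 100
CR = (4.9 m / 14.5 m) * 100
CR = 0.3379 * 100 = 33.8%

33.8


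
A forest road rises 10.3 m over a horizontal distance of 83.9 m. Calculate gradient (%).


Formula: Gradient = rise / run * 100
Gradient = 10.3 / 83.9 * 100 = 12.3%

12.3


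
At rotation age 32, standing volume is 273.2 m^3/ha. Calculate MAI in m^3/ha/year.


Formula: MAI = Total Volume / Stand Age
MAI = 273.2 m^3/ha / 32 years
MAI = 8.54 m^3/ha/year

8.54


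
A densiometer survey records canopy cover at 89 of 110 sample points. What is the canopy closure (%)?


Formula: Canopy closure = covered points / total points * 100
Closure = 89 / 110 * 100
Closure = 0.8091 * 100 = 80.9%

80.9


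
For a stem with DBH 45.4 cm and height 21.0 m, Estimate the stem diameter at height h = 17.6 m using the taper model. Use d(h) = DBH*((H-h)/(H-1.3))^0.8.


Taper: d(h) = DBH * ((H - h) / (H - 1.3))^0.8
Numerator = H - h = 21.0 - 17.6 = 3.4 m
Denominator = H - 1.3 = 21.0 - 1.3 = 19.7 m
Ratio = 3.4 / 19.7 = 0.17259
d = 45.4 * 0.17259^0.8 = 11.1 cm

11.1


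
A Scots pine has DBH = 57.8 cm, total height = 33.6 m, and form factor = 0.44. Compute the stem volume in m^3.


Formula: V = pi * (DBH/200)^2 * H * ff
Radius = DBH/200 = 57.8/200 = 0.289 m
Radius^2 = 0.289^2 = 0.083521 m^2
V = pi * 0.083521 * 33.6 * 0.44
V = 3.879 m^3

3.879


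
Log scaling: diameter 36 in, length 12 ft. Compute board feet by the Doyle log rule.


Doyle: BF = (D - 4)^2 * L / 16
Adjusted diameter = 36 - 4 = 32 in
(D-4)^2 = 32^2 = 1024
BF = 1024 * 12 / 16 = 768 BF

768


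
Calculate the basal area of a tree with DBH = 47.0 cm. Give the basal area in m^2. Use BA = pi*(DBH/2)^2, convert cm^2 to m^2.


Formula: BA = pi * (DBH/2)^2 / 10000  (cm^2 to m^2)
Radius = DBH/2 = 47.0/2 = 23.5 cm
BA = pi * 23.5^2 / 10000
   = 1734.9445 cm^2 / 10000
   = 0.1735 m^2

0.1735


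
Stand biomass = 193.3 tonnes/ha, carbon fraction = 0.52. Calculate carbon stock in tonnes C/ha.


Formula: Carbon Stock = Biomass * Carbon Fraction
C = 193.3 t/ha * 0.52
C = 100.5 t C/ha

100.5


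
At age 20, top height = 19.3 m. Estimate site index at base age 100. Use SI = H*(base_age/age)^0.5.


Formula: SI = H_dom * (base_age / age)^0.5
Age ratio = 100 / 20 = 5.0
sqrt(age_ratio) = 2.23607
SI = 19.3 * 2.23607 = 43.2 m

43.2


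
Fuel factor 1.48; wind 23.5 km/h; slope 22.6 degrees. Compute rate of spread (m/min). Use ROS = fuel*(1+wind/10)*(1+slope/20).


Formula: ROS = fuel * (1 + wind/10) * (1 + slope/20)
Wind factor = 1 + 23.5/10 = 3.35
Slope factor = 1 + 22.6/20 = 2.13
ROS = 1.48 * 3.35 * 2.13 = 10.56 m/min

10.56


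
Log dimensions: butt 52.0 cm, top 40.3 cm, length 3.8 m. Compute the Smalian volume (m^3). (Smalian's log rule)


Smalian: V = (A1 + A2)/2 * L,  A = pi*(D/200)^2
A1 = pi*(52.0/200)^2 = 0.212372 m^2
A2 = pi*(40.3/200)^2 = 0.127556 m^2
V = (0.212372+0.127556)/2*3.8 = 0.6459 m^3

0.6459


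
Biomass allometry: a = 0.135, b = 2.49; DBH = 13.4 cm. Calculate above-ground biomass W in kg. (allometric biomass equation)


Formula: W = a * DBH^b  (allometric power law)
DBH^b = 13.4^2.49 = 640.4584
W = 0.135 * 640.4584 = 86.5 kg

86.5


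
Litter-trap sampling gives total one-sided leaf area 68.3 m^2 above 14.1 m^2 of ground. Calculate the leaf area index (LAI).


Formula: LAI = total leaf area / ground area  (dimensionless)
LAI = 68.3 m^2 / 14.1 m^2
LAI = 4.84

4.84


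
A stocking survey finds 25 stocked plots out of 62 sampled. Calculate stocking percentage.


Formula: Stocking % = stocked plots / total plots * 100
Stocking = 25 / 62 * 100
Stocking = 0.4032 * 100 = 40.3%

40.3


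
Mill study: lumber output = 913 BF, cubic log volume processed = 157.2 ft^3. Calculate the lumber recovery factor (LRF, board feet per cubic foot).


Formula: LRF = Lumber Output (BF) / Log Input (ft^3)
LRF = 913 BF / 157.2 ft^3
LRF = 5.81 BF/ft^3

5.81


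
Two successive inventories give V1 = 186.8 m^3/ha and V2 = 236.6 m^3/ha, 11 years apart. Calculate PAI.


Formula: PAI = (V_T2 - V_T1) / (T2 - T1)
Volume increment = 236.6 - 186.8 = 49.8 m^3/ha
PAI = 49.8 / 11 = 4.53 m^3/ha/year

4.53


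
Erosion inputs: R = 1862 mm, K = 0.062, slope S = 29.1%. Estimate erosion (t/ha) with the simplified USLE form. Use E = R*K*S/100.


Formula: E = R * K * S / 100  (simplified USLE)
R * K = 1862 * 0.062 = 115.444
E = 115.444 * 29.1 / 100 = 33.59 t/ha

33.59


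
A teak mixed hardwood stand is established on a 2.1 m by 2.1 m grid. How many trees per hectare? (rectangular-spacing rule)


Formula: TPH = 10000 m^2/ha / (spacing_x * spacing_y)
Area per tree = 2.1 m * 2.1 m = 4.41 m^2
TPH = 10000 / 4.41 = 2268 trees/ha

2268


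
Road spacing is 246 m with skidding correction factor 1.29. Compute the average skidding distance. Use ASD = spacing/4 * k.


Formula: ASD = (spacing / 4) * correction
Uncorrected distance = spacing / 4 = 246 / 4 = 61.5 m
ASD = 61.5 * 1.29 = 79 m

79


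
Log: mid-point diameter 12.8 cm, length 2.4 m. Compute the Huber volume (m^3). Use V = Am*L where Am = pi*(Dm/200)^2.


Huber: V = Am * L,  Am = pi*(Dm/200)^2
Am = pi*(12.8/200)^2 = 0.012868 m^2
V = 0.012868*2.4 = 0.0309 m^3

0.0309


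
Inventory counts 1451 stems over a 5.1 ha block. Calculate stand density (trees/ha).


Formula: Stand Density = N_trees / Area_ha
Density = 1451 trees / 5.1 ha
Density = 285 trees/ha

285


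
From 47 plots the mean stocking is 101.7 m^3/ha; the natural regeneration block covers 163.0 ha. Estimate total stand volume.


Formula: Total Volume = Mean Volume per ha * Total Area
Total Volume = 101.7 m^3/ha * 163.0 ha
Total Volume = 16577 m^3

16577


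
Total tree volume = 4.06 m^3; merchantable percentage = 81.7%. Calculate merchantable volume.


Formula: MV = V_total * (merchantable_pct / 100)
Merchantable fraction = 81.7% / 100 = 0.817
MV = 4.06 m^3 * 0.817 = 3.317 m^3

3.317


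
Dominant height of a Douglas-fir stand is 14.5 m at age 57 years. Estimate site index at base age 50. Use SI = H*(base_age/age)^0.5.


Formula: SI = H_dom * (base_age / age)^0.5
Age ratio = 50 / 57 = 0.87719
sqrt(age_ratio) = 0.93659
SI = 14.5 * 0.93659 = 13.6 m

13.6


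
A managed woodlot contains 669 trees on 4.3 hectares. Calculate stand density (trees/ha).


Formula: Stand Density = N_trees / Area_ha
Density = 669 trees / 4.3 ha
Density = 156 trees/ha

156


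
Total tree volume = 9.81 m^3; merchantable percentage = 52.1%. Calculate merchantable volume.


Formula: MV = V_total * (merchantable_pct / 100)
Merchantable fraction = 52.1% / 100 = 0.521
MV = 9.81 m^3 * 0.521 = 5.111 m^3

5.111


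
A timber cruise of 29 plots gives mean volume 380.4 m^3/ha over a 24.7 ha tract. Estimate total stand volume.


Formula: Total Volume = Mean Volume per ha * Total Area
Total Volume = 380.4 m^3/ha * 24.7 ha
Total Volume = 9396 m^3

9396


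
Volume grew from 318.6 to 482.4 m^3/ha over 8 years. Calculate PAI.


Formula: PAI = (V_T2 - V_T1) / (T2 - T1)
Volume increment = 482.4 - 318.6 = 163.8 m^3/ha
PAI = 163.8 / 8 = 20.48 m^3/ha/year

20.48


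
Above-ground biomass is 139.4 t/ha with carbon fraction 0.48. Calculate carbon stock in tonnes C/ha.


Formula: Carbon Stock = Biomass * Carbon Fraction
C = 139.4 t/ha * 0.48
C = 66.9 t C/ha

66.9


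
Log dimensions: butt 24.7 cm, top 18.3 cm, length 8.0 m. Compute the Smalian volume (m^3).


Smalian: V = (A1 + A2)/2 * L,  A = pi*(D/200)^2
A1 = pi*(24.7/200)^2 = 0.047916 m^2
A2 = pi*(18.3/200)^2 = 0.026302 m^2
V = (0.047916+0.026302)/2*8.0 = 0.2969 m^3

0.2969


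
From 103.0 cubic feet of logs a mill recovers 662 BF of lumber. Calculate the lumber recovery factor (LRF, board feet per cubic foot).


Formula: LRF = Lumber Output (BF) / Log Input (ft^3)
LRF = 662 BF / 103.0 ft^3
LRF = 6.43 BF/ft^3

6.43


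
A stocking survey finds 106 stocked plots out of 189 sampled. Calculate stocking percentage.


Formula: Stocking % = stocked plots / total plots * 100
Stocking = 106 / 189 * 100
Stocking = 0.5608 * 100 = 56.1%

56.1


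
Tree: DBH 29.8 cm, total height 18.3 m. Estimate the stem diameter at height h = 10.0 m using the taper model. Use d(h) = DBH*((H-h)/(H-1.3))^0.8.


Taper: d(h) = DBH * ((H - h) / (H - 1.3))^0.8
Numerator = H - h = 18.3 - 10.0 = 8.3 m
Denominator = H - 1.3 = 18.3 - 1.3 = 17.0 m
Ratio = 8.3 / 17.0 = 0.48824
d = 29.8 * 0.48824^0.8 = 16.8 cm

16.8


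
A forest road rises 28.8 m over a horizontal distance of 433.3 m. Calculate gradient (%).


Formula: Gradient = rise / run * 100
Gradient = 28.8 / 433.3 * 100 = 6.6%

6.6


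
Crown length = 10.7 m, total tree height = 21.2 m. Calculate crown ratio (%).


Formula: Crown Ratio = (Crown Length / Total Height) * 100
CR = (10.7 m / 21.2 m) * 100
CR = 0.5047 * 100 = 50.5%

50.5


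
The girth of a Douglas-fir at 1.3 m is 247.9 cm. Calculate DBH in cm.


Formula: DBH = C / pi
DBH = 247.9 / pi
pi = 3.14159...
DBH = 78.9 cm

78.9


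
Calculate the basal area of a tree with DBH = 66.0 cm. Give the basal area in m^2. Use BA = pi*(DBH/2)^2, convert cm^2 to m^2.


Formula: BA = pi * (DBH/2)^2 / 10000  (cm^2 to m^2)
Radius = DBH/2 = 66.0/2 = 33.0 cm
BA = pi * 33.0^2 / 10000
   = 3421.1944 cm^2 / 10000
   = 0.3421 m^2

0.3421


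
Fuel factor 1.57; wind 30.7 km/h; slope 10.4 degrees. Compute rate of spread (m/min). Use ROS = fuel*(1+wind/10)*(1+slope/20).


Formula: ROS = fuel * (1 + wind/10) * (1 + slope/20)
Wind factor = 1 + 30.7/10 = 4.07
Slope factor = 1 + 10.4/20 = 1.52
ROS = 1.57 * 4.07 * 1.52 = 9.71 m/min

9.71


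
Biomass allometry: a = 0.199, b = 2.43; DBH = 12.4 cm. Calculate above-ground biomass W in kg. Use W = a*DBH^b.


Formula: W = a * DBH^b  (allometric power law)
DBH^b = 12.4^2.43 = 453.957
W = 0.199 * 453.957 = 90.3 kg

90.3


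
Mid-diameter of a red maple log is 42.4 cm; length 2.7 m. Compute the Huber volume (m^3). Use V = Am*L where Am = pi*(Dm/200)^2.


Huber: V = Am * L,  Am = pi*(Dm/200)^2
Am = pi*(42.4/200)^2 = 0.141196 m^2
V = 0.141196*2.7 = 0.3812 m^3

0.3812


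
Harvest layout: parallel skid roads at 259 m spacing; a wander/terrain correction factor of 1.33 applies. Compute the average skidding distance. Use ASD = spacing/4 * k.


Formula: ASD = (spacing / 4) * correction
Uncorrected distance = spacing / 4 = 259 / 4 = 64.75 m
ASD = 64.75 * 1.33 = 86 m

86


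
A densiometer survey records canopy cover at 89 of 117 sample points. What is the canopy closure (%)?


Formula: Canopy closure = covered points / total points * 100
Closure = 89 / 117 * 100
Closure = 0.7607 * 100 = 76.1%

76.1


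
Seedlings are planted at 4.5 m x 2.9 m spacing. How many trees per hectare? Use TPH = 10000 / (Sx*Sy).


Formula: TPH = 10000 m^2/ha / (spacing_x * spacing_y)
Area per tree = 4.5 m * 2.9 m = 13.05 m^2
TPH = 10000 / 13.05 = 766 trees/ha

766


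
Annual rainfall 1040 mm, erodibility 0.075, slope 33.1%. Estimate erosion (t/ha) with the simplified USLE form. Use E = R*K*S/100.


Formula: E = R * K * S / 100  (simplified USLE)
R * K = 1040 * 0.075 = 78.0
E = 78.0 * 33.1 / 100 = 25.82 t/ha

25.82


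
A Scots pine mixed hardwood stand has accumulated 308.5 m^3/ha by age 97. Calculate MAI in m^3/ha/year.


Formula: MAI = Total Volume / Stand Age
MAI = 308.5 m^3/ha / 97 years
MAI = 3.18 m^3/ha/year

3.18


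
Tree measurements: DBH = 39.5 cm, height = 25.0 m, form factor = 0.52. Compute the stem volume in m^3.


Formula: V = pi * (DBH/200)^2 * H * ff
Radius = DBH/200 = 39.5/200 = 0.1975 m
Radius^2 = 0.1975^2 = 0.03900625 m^2
V = pi * 0.03900625 * 25.0 * 0.52
V = 1.593 m^3

1.593


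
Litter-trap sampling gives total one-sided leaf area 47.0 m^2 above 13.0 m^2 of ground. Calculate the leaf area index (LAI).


Formula: LAI = total leaf area / ground area  (dimensionless)
LAI = 47.0 m^2 / 13.0 m^2
LAI = 3.62

3.62


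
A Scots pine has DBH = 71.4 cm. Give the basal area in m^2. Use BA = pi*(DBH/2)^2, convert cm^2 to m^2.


Formula: BA = pi * (DBH/2)^2 / 10000  (cm^2 to m^2)
Radius = DBH/2 = 71.4/2 = 35.7 cm
BA = pi * 35.7^2 / 10000
   = 4003.9284 cm^2 / 10000
   = 0.4004 m^2

0.4004


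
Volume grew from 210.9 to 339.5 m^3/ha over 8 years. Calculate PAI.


Formula: PAI = (V_T2 - V_T1) / (T2 - T1)
Volume increment = 339.5 - 210.9 = 128.6 m^3/ha
PAI = 128.6 / 8 = 16.08 m^3/ha/year

16.08


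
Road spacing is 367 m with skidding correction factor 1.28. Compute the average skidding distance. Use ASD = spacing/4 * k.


Formula: ASD = (spacing / 4) * correction
Uncorrected distance = spacing / 4 = 367 / 4 = 91.75 m
ASD = 91.75 * 1.28 = 117 m

117


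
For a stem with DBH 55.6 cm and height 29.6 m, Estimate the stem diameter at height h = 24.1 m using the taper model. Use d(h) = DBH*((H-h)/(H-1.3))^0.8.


Taper: d(h) = DBH * ((H - h) / (H - 1.3))^0.8
Numerator = H - h = 29.6 - 24.1 = 5.5 m
Denominator = H - 1.3 = 29.6 - 1.3 = 28.3 m
Ratio = 5.5 / 28.3 = 0.19435
d = 55.6 * 0.19435^0.8 = 15.0 cm

15.0


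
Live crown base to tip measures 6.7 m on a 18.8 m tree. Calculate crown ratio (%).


Formula: Crown Ratio = (Crown Length / Total Height) * 100
CR = (6.7 m / 18.8 m) * 100
CR = 0.3564 * 100 = 35.6%

35.6


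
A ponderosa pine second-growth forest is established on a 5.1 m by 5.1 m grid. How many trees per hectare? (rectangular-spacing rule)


Formula: TPH = 10000 m^2/ha / (spacing_x * spacing_y)
Area per tree = 5.1 m * 5.1 m = 26.01 m^2
TPH = 10000 / 26.01 = 384 trees/ha

384


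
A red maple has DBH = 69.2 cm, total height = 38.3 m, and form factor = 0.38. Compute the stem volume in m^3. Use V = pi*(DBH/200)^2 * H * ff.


Formula: V = pi * (DBH/200)^2 * H * ff
Radius = DBH/200 = 69.2/200 = 0.346 m
Radius^2 = 0.346^2 = 0.119716 m^2
V = pi * 0.119716 * 38.3 * 0.38
V = 5.474 m^3

5.474


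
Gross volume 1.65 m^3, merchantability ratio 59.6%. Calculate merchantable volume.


Formula: MV = V_total * (merchantable_pct / 100)
Merchantable fraction = 59.6% / 100 = 0.596
MV = 1.65 m^3 * 0.596 = 0.983 m^3

0.983


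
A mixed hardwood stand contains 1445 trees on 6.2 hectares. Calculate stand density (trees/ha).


Formula: Stand Density = N_trees / Area_ha
Density = 1445 trees / 6.2 ha
Density = 233 trees/ha

233


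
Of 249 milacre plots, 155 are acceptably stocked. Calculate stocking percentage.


Formula: Stocking % = stocked plots / total plots * 100
Stocking = 155 / 249 * 100
Stocking = 0.6225 * 100 = 62.2%

62.2


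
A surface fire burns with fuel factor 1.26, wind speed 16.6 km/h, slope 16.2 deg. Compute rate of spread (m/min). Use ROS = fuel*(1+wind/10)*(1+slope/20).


Formula: ROS = fuel * (1 + wind/10) * (1 + slope/20)
Wind factor = 1 + 16.6/10 = 2.66
Slope factor = 1 + 16.2/20 = 1.81
ROS = 1.26 * 2.66 * 1.81 = 6.07 m/min

6.07


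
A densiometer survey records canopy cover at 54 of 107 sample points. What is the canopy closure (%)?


Formula: Canopy closure = covered points / total points * 100
Closure = 54 / 107 * 100
Closure = 0.5047 * 100 = 50.5%

50.5


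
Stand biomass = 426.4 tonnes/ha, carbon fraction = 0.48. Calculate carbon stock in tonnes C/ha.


Formula: Carbon Stock = Biomass * Carbon Fraction
C = 426.4 t/ha * 0.48
C = 204.7 t C/ha

204.7


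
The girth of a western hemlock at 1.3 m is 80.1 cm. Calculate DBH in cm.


Formula: DBH = C / pi
DBH = 80.1 / pi
pi = 3.14159...
DBH = 25.5 cm

25.5


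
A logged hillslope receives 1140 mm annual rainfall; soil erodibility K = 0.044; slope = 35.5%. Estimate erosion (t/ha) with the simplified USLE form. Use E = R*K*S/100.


Formula: E = R * K * S / 100  (simplified USLE)
R * K = 1140 * 0.044 = 50.16
E = 50.16 * 35.5 / 100 = 17.81 t/ha

17.81


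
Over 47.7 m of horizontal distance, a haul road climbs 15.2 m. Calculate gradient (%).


Formula: Gradient = rise / run * 100
Gradient = 15.2 / 47.7 * 100 = 31.9%

31.9


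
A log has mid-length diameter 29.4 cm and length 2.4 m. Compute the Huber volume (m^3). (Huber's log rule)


Huber: V = Am * L,  Am = pi*(Dm/200)^2
Am = pi*(29.4/200)^2 = 0.067887 m^2
V = 0.067887*2.4 = 0.1629 m^3

0.1629


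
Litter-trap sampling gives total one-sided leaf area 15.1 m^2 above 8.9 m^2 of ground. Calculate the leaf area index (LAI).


Formula: LAI = total leaf area / ground area  (dimensionless)
LAI = 15.1 m^2 / 8.9 m^2
LAI = 1.7

1.7


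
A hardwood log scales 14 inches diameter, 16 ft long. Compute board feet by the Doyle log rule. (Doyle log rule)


Doyle: BF = (D - 4)^2 * L / 16
Adjusted diameter = 14 - 4 = 10 in
(D-4)^2 = 10^2 = 100
BF = 100 * 16 / 16 = 100 BF

100


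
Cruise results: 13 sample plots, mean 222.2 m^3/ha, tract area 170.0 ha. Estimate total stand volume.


Formula: Total Volume = Mean Volume per ha * Total Area
Total Volume = 222.2 m^3/ha * 170.0 ha
Total Volume = 37774 m^3

37774


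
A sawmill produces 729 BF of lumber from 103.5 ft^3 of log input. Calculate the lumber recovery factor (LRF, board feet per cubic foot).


Formula: LRF = Lumber Output (BF) / Log Input (ft^3)
LRF = 729 BF / 103.5 ft^3
LRF = 7.04 BF/ft^3

7.04


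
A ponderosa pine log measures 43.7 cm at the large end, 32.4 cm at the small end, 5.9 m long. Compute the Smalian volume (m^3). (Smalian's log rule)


Smalian: V = (A1 + A2)/2 * L,  A = pi*(D/200)^2
A1 = pi*(43.7/200)^2 = 0.149987 m^2
A2 = pi*(32.4/200)^2 = 0.082448 m^2
V = (0.149987+0.082448)/2*5.9 = 0.6857 m^3

0.6857


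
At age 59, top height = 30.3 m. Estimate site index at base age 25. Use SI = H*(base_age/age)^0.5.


Formula: SI = H_dom * (base_age / age)^0.5
Age ratio = 25 / 59 = 0.42373
sqrt(age_ratio) = 0.65094
SI = 30.3 * 0.65094 = 19.7 m

19.7


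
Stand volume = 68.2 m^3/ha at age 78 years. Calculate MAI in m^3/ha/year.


Formula: MAI = Total Volume / Stand Age
MAI = 68.2 m^3/ha / 78 years
MAI = 0.87 m^3/ha/year

0.87


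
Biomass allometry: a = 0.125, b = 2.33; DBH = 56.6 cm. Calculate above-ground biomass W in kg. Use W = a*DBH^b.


Formula: W = a * DBH^b  (allometric power law)
DBH^b = 56.6^2.33 = 12135.6288
W = 0.125 * 12135.6288 = 1517.0 kg

1517.0


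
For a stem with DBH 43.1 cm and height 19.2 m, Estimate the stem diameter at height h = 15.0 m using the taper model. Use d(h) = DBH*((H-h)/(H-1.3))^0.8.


Taper: d(h) = DBH * ((H - h) / (H - 1.3))^0.8
Numerator = H - h = 19.2 - 15.0 = 4.2 m
Denominator = H - 1.3 = 19.2 - 1.3 = 17.9 m
Ratio = 4.2 / 17.9 = 0.23464
d = 43.1 * 0.23464^0.8 = 13.5 cm

13.5


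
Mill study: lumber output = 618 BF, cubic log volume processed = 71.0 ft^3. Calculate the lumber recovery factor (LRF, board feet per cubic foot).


Formula: LRF = Lumber Output (BF) / Log Input (ft^3)
LRF = 618 BF / 71.0 ft^3
LRF = 8.7 BF/ft^3

8.7


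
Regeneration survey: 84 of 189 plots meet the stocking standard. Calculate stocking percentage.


Formula: Stocking % = stocked plots / total plots * 100
Stocking = 84 / 189 * 100
Stocking = 0.4444 * 100 = 44.4%

44.4


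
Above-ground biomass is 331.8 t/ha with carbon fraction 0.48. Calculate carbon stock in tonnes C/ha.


Formula: Carbon Stock = Biomass * Carbon Fraction
C = 331.8 t/ha * 0.48
C = 159.3 t C/ha

159.3


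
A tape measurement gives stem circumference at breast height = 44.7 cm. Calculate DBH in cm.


Formula: DBH = C / pi
DBH = 44.7 / pi
pi = 3.14159...
DBH = 14.2 cm

14.2


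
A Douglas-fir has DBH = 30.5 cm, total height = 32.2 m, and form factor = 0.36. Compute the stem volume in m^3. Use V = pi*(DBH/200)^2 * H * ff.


Formula: V = pi * (DBH/200)^2 * H * ff
Radius = DBH/200 = 30.5/200 = 0.1525 m
Radius^2 = 0.1525^2 = 0.02325625 m^2
V = pi * 0.02325625 * 32.2 * 0.36
V = 0.847 m^3

0.847


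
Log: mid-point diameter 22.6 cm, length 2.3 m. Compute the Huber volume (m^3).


Huber: V = Am * L,  Am = pi*(Dm/200)^2
Am = pi*(22.6/200)^2 = 0.040115 m^2
V = 0.040115*2.3 = 0.0923 m^3

0.0923


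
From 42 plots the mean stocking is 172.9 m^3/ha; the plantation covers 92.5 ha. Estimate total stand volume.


Formula: Total Volume = Mean Volume per ha * Total Area
Total Volume = 172.9 m^3/ha * 92.5 ha
Total Volume = 15993 m^3

15993


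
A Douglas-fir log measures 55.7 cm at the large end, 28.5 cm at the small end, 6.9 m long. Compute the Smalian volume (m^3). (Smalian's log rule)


Smalian: V = (A1 + A2)/2 * L,  A = pi*(D/200)^2
A1 = pi*(55.7/200)^2 = 0.243669 m^2
A2 = pi*(28.5/200)^2 = 0.063794 m^2
V = (0.243669+0.063794)/2*6.9 = 1.0607 m^3

1.0607


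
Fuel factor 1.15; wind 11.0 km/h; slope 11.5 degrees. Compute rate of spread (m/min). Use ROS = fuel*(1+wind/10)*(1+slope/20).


Formula: ROS = fuel * (1 + wind/10) * (1 + slope/20)
Wind factor = 1 + 11.0/10 = 2.1
Slope factor = 1 + 11.5/20 = 1.575
ROS = 1.15 * 2.1 * 1.575 = 3.8 m/min

3.8


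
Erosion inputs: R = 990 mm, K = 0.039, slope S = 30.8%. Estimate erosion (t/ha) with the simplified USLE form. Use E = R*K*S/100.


Formula: E = R * K * S / 100  (simplified USLE)
R * K = 990 * 0.039 = 38.61
E = 38.61 * 30.8 / 100 = 11.89 t/ha

11.89


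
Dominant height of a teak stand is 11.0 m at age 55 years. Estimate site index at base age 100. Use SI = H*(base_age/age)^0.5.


Formula: SI = H_dom * (base_age / age)^0.5
Age ratio = 100 / 55 = 1.81818
sqrt(age_ratio) = 1.3484
SI = 11.0 * 1.3484 = 14.8 m

14.8


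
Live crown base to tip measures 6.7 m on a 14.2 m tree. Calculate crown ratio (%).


Formula: Crown Ratio = (Crown Length / Total Height) * 100
CR = (6.7 m / 14.2 m) * 100
CR = 0.4718 * 100 = 47.2%

47.2


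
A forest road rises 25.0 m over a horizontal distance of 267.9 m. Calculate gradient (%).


Formula: Gradient = rise / run * 100
Gradient = 25.0 / 267.9 * 100 = 9.3%

9.3


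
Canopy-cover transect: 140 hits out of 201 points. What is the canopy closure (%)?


Formula: Canopy closure = covered points / total points * 100
Closure = 140 / 201 * 100
Closure = 0.6965 * 100 = 69.7%

69.7


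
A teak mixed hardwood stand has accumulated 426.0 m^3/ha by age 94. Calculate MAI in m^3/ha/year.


Formula: MAI = Total Volume / Stand Age
MAI = 426.0 m^3/ha / 94 years
MAI = 4.53 m^3/ha/year

4.53


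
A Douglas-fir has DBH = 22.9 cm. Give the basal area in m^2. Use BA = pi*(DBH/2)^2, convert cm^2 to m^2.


Formula: BA = pi * (DBH/2)^2 / 10000  (cm^2 to m^2)
Radius = DBH/2 = 22.9/2 = 11.45 cm
BA = pi * 11.45^2 / 10000
   = 411.8707 cm^2 / 10000
   = 0.0412 m^2

0.0412


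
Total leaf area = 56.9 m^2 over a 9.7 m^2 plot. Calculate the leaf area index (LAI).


Formula: LAI = total leaf area / ground area  (dimensionless)
LAI = 56.9 m^2 / 9.7 m^2
LAI = 5.87

5.87


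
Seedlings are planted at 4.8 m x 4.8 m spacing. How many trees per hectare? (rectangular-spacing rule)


Formula: TPH = 10000 m^2/ha / (spacing_x * spacing_y)
Area per tree = 4.8 m * 4.8 m = 23.04 m^2
TPH = 10000 / 23.04 = 434 trees/ha

434


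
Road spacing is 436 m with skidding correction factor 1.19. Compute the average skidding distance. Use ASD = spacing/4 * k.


Formula: ASD = (spacing / 4) * correction
Uncorrected distance = spacing / 4 = 436 / 4 = 109 m
ASD = 109 * 1.19 = 130 m

130


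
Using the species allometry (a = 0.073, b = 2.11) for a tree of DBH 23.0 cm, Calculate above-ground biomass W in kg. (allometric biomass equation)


Formula: W = a * DBH^b  (allometric power law)
DBH^b = 23.0^2.11 = 746.8712
W = 0.073 * 746.8712 = 54.5 kg

54.5


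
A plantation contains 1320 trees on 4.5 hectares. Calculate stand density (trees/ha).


Formula: Stand Density = N_trees / Area_ha
Density = 1320 trees / 4.5 ha
Density = 293 trees/ha

293


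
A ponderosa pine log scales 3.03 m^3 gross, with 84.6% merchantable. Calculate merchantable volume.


Formula: MV = V_total * (merchantable_pct / 100)
Merchantable fraction = 84.6% / 100 = 0.846
MV = 3.03 m^3 * 0.846 = 2.563 m^3

2.563


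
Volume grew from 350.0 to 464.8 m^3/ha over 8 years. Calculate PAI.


Formula: PAI = (V_T2 - V_T1) / (T2 - T1)
Volume increment = 464.8 - 350.0 = 114.8 m^3/ha
PAI = 114.8 / 8 = 14.35 m^3/ha/year

14.35


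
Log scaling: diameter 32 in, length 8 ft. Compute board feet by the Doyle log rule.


Doyle: BF = (D - 4)^2 * L / 16
Adjusted diameter = 32 - 4 = 28 in
(D-4)^2 = 28^2 = 784
BF = 784 * 8 / 16 = 392 BF

392


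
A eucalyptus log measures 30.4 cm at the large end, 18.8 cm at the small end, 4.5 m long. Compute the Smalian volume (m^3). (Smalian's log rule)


Smalian: V = (A1 + A2)/2 * L,  A = pi*(D/200)^2
A1 = pi*(30.4/200)^2 = 0.072583 m^2
A2 = pi*(18.8/200)^2 = 0.027759 m^2
V = (0.072583+0.027759)/2*4.5 = 0.2258 m^3

0.2258


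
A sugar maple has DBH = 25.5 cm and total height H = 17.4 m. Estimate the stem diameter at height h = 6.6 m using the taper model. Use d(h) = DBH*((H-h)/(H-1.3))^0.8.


Taper: d(h) = DBH * ((H - h) / (H - 1.3))^0.8
Numerator = H - h = 17.4 - 6.6 = 10.8 m
Denominator = H - 1.3 = 17.4 - 1.3 = 16.1 m
Ratio = 10.8 / 16.1 = 0.67081
d = 25.5 * 0.67081^0.8 = 18.5 cm

18.5


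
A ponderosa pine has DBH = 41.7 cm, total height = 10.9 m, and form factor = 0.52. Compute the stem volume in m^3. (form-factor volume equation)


Formula: V = pi * (DBH/200)^2 * H * ff
Radius = DBH/200 = 41.7/200 = 0.2085 m
Radius^2 = 0.2085^2 = 0.04347225 m^2
V = pi * 0.04347225 * 10.9 * 0.52
V = 0.774 m^3

0.774


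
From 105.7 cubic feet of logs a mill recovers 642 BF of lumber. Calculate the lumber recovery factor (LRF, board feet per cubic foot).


Formula: LRF = Lumber Output (BF) / Log Input (ft^3)
LRF = 642 BF / 105.7 ft^3
LRF = 6.07 BF/ft^3

6.07


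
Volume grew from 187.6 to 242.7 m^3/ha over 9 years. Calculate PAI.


Formula: PAI = (V_T2 - V_T1) / (T2 - T1)
Volume increment = 242.7 - 187.6 = 55.1 m^3/ha
PAI = 55.1 / 9 = 6.12 m^3/ha/year

6.12


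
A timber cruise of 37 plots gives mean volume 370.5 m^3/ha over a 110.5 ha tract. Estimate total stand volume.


Formula: Total Volume = Mean Volume per ha * Total Area
Total Volume = 370.5 m^3/ha * 110.5 ha
Total Volume = 40940 m^3

40940


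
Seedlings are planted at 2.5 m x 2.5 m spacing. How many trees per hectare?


Formula: TPH = 10000 m^2/ha / (spacing_x * spacing_y)
Area per tree = 2.5 m * 2.5 m = 6.25 m^2
TPH = 10000 / 6.25 = 1600 trees/ha

1600


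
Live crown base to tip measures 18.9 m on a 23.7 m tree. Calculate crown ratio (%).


Formula: Crown Ratio = (Crown Length / Total Height) * 100
CR = (18.9 m / 23.7 m) * 100
CR = 0.7975 * 100 = 79.7%

79.7


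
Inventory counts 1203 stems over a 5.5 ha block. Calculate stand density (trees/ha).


Formula: Stand Density = N_trees / Area_ha
Density = 1203 trees / 5.5 ha
Density = 219 trees/ha

219


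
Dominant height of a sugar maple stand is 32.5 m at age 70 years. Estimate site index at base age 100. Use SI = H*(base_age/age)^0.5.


Formula: SI = H_dom * (base_age / age)^0.5
Age ratio = 100 / 70 = 1.42857
sqrt(age_ratio) = 1.19523
SI = 32.5 * 1.19523 = 38.8 m

38.8


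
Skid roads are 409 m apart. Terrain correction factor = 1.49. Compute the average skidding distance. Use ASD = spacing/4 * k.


Formula: ASD = (spacing / 4) * correction
Uncorrected distance = spacing / 4 = 409 / 4 = 102.25 m
ASD = 102.25 * 1.49 = 152 m

152


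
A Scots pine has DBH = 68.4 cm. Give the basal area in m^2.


Formula: BA = pi * (DBH/2)^2 / 10000  (cm^2 to m^2)
Radius = DBH/2 = 68.4/2 = 34.2 cm
BA = pi * 34.2^2 / 10000
   = 3674.5324 cm^2 / 10000
   = 0.3675 m^2

0.3675


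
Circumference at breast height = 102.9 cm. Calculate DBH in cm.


Formula: DBH = C / pi
DBH = 102.9 / pi
pi = 3.14159...
DBH = 32.8 cm

32.8


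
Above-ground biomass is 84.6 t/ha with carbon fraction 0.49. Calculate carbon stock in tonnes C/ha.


Formula: Carbon Stock = Biomass * Carbon Fraction
C = 84.6 t/ha * 0.49
C = 41.5 t C/ha

41.5


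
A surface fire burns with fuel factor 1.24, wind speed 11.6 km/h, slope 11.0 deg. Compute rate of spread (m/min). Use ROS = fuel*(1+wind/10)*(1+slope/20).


Formula: ROS = fuel * (1 + wind/10) * (1 + slope/20)
Wind factor = 1 + 11.6/10 = 2.16
Slope factor = 1 + 11.0/20 = 1.55
ROS = 1.24 * 2.16 * 1.55 = 4.15 m/min

4.15


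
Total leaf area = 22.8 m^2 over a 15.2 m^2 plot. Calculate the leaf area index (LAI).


Formula: LAI = total leaf area / ground area  (dimensionless)
LAI = 22.8 m^2 / 15.2 m^2
LAI = 1.5

1.5


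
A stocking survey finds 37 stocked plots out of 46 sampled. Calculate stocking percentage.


Formula: Stocking % = stocked plots / total plots * 100
Stocking = 37 / 46 * 100
Stocking = 0.8043 * 100 = 80.4%

80.4


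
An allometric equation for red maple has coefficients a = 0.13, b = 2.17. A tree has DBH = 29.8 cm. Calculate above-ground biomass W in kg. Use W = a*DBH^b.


Formula: W = a * DBH^b  (allometric power law)
DBH^b = 29.8^2.17 = 1581.4275
W = 0.13 * 1581.4275 = 205.6 kg

205.6


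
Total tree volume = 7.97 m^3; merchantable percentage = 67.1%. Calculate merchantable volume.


Formula: MV = V_total * (merchantable_pct / 100)
Merchantable fraction = 67.1% / 100 = 0.671
MV = 7.97 m^3 * 0.671 = 5.348 m^3

5.348


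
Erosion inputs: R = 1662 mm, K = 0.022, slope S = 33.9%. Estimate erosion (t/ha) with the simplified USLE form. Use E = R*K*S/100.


Formula: E = R * K * S / 100  (simplified USLE)
R * K = 1662 * 0.022 = 36.564
E = 36.564 * 33.9 / 100 = 12.4 t/ha

12.4


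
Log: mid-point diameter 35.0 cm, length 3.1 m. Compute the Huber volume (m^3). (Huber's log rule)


Huber: V = Am * L,  Am = pi*(Dm/200)^2
Am = pi*(35.0/200)^2 = 0.096211 m^2
V = 0.096211*3.1 = 0.2983 m^3

0.2983


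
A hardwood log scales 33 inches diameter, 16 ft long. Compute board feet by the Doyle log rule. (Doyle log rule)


Doyle: BF = (D - 4)^2 * L / 16
Adjusted diameter = 33 - 4 = 29 in
(D-4)^2 = 29^2 = 841
BF = 841 * 16 / 16 = 841 BF

841


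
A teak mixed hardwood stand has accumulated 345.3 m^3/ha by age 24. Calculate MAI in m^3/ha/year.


Formula: MAI = Total Volume / Stand Age
MAI = 345.3 m^3/ha / 24 years
MAI = 14.39 m^3/ha/year

14.39


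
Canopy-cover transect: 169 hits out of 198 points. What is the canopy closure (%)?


Formula: Canopy closure = covered points / total points * 100
Closure = 169 / 198 * 100
Closure = 0.8535 * 100 = 85.4%

85.4


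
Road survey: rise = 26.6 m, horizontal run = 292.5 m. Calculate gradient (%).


Formula: Gradient = rise / run * 100
Gradient = 26.6 / 292.5 * 100 = 9.1%

9.1


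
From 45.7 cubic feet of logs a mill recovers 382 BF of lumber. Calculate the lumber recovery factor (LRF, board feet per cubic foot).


Formula: LRF = Lumber Output (BF) / Log Input (ft^3)
LRF = 382 BF / 45.7 ft^3
LRF = 8.36 BF/ft^3

8.36


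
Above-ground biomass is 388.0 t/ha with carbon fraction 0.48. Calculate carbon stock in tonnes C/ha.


Formula: Carbon Stock = Biomass * Carbon Fraction
C = 388.0 t/ha * 0.48
C = 186.2 t C/ha

186.2


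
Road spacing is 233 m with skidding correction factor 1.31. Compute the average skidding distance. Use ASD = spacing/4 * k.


Formula: ASD = (spacing / 4) * correction
Uncorrected distance = spacing / 4 = 233 / 4 = 58.25 m
ASD = 58.25 * 1.31 = 76 m

76


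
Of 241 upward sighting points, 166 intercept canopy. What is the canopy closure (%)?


Formula: Canopy closure = covered points / total points * 100
Closure = 166 / 241 * 100
Closure = 0.6888 * 100 = 68.9%

68.9


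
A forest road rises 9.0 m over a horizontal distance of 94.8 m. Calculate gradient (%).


Formula: Gradient = rise / run * 100
Gradient = 9.0 / 94.8 * 100 = 9.5%

9.5


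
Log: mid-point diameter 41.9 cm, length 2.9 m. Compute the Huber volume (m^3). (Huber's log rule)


Huber: V = Am * L,  Am = pi*(Dm/200)^2
Am = pi*(41.9/200)^2 = 0.137885 m^2
V = 0.137885*2.9 = 0.3999 m^3

0.3999


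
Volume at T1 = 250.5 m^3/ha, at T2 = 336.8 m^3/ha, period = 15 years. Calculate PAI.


Formula: PAI = (V_T2 - V_T1) / (T2 - T1)
Volume increment = 336.8 - 250.5 = 86.3 m^3/ha
PAI = 86.3 / 15 = 5.75 m^3/ha/year

5.75


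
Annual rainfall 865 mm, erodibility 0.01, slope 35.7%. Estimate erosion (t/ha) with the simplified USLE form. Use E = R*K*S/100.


Formula: E = R * K * S / 100  (simplified USLE)
R * K = 865 * 0.01 = 8.65
E = 8.65 * 35.7 / 100 = 3.09 t/ha

3.09


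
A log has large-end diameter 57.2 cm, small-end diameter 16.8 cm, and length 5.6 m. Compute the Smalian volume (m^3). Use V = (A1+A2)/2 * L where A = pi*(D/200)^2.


Smalian: V = (A1 + A2)/2 * L,  A = pi*(D/200)^2
A1 = pi*(57.2/200)^2 = 0.25697 m^2
A2 = pi*(16.8/200)^2 = 0.022167 m^2
V = (0.25697+0.022167)/2*5.6 = 0.7816 m^3

0.7816


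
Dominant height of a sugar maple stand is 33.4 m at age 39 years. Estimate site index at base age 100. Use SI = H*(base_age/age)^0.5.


Formula: SI = H_dom * (base_age / age)^0.5
Age ratio = 100 / 39 = 2.5641
sqrt(age_ratio) = 1.60128
SI = 33.4 * 1.60128 = 53.5 m

53.5


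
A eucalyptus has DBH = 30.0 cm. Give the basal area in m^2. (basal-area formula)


Formula: BA = pi * (DBH/2)^2 / 10000  (cm^2 to m^2)
Radius = DBH/2 = 30.0/2 = 15.0 cm
BA = pi * 15.0^2 / 10000
   = 706.8583 cm^2 / 10000
   = 0.0707 m^2

0.0707


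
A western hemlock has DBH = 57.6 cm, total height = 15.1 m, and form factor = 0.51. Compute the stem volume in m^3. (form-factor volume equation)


Formula: V = pi * (DBH/200)^2 * H * ff
Radius = DBH/200 = 57.6/200 = 0.288 m
Radius^2 = 0.288^2 = 0.082944 m^2
V = pi * 0.082944 * 15.1 * 0.51
V = 2.007 m^3

2.007


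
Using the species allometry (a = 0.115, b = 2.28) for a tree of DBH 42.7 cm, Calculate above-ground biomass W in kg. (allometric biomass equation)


Formula: W = a * DBH^b  (allometric power law)
DBH^b = 42.7^2.28 = 5216.4561
W = 0.115 * 5216.4561 = 599.9 kg

599.9


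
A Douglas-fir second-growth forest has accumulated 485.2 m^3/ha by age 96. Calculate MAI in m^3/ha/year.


Formula: MAI = Total Volume / Stand Age
MAI = 485.2 m^3/ha / 96 years
MAI = 5.05 m^3/ha/year

5.05


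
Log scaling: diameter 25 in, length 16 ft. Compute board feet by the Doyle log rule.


Doyle: BF = (D - 4)^2 * L / 16
Adjusted diameter = 25 - 4 = 21 in
(D-4)^2 = 21^2 = 441
BF = 441 * 16 / 16 = 441 BF

441


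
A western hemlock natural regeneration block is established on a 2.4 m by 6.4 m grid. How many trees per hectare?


Formula: TPH = 10000 m^2/ha / (spacing_x * spacing_y)
Area per tree = 2.4 m * 6.4 m = 15.36 m^2
TPH = 10000 / 15.36 = 651 trees/ha

651
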